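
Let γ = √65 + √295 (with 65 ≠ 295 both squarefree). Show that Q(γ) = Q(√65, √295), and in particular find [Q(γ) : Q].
[Q(γ) : Q] = 4 (equivalently, Q(γ) = Q(√65, √295))

Obviously Q(γ) ⊆ Q(√65, √295), and [Q(√65, √295):Q] = 4 (since 65, 295 are distinct squarefree integers > 1 with 19175 not a perfect square). To show equality we compute the minimal polynomial of γ. From γ = √65 + √295: γ^2 = 65 + 2√(19175) + 295 = 360 + 2√(19175), so γ^2 - 360 = 2√(19175); squaring, (γ^2 - 360)^2 = 4·19175, i.e. γ^4 - 720γ^2 + 129600 - 76700 = 0, i.e. γ^4 - 720γ^2 + 52900 = 0. So γ is a root of x^4 - 720x^2 + 52900. This polynomial is irreducible over Q: it has no rational root (each ±√65 ± √295 is irrational), and any factorization into two quadratics over Q would force √(19175) ∈ Q (pairing opposite roots) or √65, √295 ∈ Q (other pairings), all impossible. Hence [Q(γ):Q] = 4 = [Q(√65, √295):Q], so Q(γ) = Q(√65, √295).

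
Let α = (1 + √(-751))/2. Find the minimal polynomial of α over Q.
m_α(x) = x^2 - x + 188

From 2α - 1 = √(-751), squaring gives (2α - 1)^2 = -751, i.e. 4α^2 - 4α + 1 = -751, so α^2 - α + (1 + 751)/4 = 0. Since -751 ≡ 1 (mod 4), (1 + 751)/4 = 188 ∈ Z. The polynomial x^2 - x + 188 has discriminant 1 - 4·(188) = -751, which is not a perfect square in Q (d = -751 is squarefree and ≠ 1), so x^2 - x + 188 is irreducible over Q. It is the minimal polynomial of α.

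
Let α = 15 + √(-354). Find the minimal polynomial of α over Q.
m_α(x) = x^2 - 30x + 579

From α - 15 = √(-354), squaring gives (α - 15)^2 = -354, i.e. α^2 - 30α + 225 = -354, so α^2 - 30α + 579 = 0. The discriminant of x^2 - 30x + 579 is (-30)^2 - 4·(579) = 900 - 2316 = -1416, and 4·(-354) is not a perfect square in Q since -354 is squarefree and ≠ 1. Hence x^2 - 30x + 579 is irreducible over Q and is the minimal polynomial of α.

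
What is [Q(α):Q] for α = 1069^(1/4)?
[Q(α):Q] = 4

α is a root of x^4 - 1069. By Eisenstein's criterion at the prime p = 1069 (which divides the constant term 1069 but p^2 = 1142761 does not, since 1069 is squarefree), x^4 - 1069 is irreducible over Q. Hence [Q(α):Q] = 4.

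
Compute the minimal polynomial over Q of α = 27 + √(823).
m_α(x) = x^2 - 54x - 94

From α - 27 = √(823), squaring gives (α - 27)^2 = 823, i.e. α^2 - 54α + 729 = 823, so α^2 - 54α - 94 = 0. The discriminant of x^2 - 54x - 94 is (-54)^2 - 4·(-94) = 2916 + 376 = 3292, and 4·(823) is not a perfect square in Q since 823 is squarefree and ≠ 1. Hence x^2 - 54x - 94 is irreducible over Q and is the minimal polynomial of α.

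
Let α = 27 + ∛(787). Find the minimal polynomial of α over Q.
m_α(x) = x^3 - 81x^2 + 2187x - 20470

Set β = α - 27 = ∛(787), so β^3 = 787. Then (α - 27)^3 - 787 = 0, i.e. α is a root of g(x) = (x - 27)^3 - 787 = x^3 - 81x^2 + 2187x - 20470. Since g(x) = h(x - 27) where h(x) = x^3 - 787, and h is irreducible over Q (because 787 is not a perfect cube, so h has no rational root, and a monic cubic with no rational root is irreducible), g is also irreducible (irreducibility is preserved under the substitution x → x - 27). Hence m_α(x) = x^3 - 81x^2 + 2187x - 20470.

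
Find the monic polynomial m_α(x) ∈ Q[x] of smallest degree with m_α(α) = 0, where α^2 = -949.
m_α(x) = x^2 + 949

α satisfies α^2 + 949 = 0, so x^2 + 949 annihilates α. Since d = -949 is squarefree and ≠ 1, it is not a perfect square in Q, so x^2 + 949 has no rational root and is therefore irreducible over Q (a degree-2 polynomial over a field is irreducible iff it has no root). Hence m_α(x) = x^2 + 949.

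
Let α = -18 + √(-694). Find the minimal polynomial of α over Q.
m_α(x) = x^2 + 36x + 1018

From α + 18 = √(-694), squaring gives (α + 18)^2 = -694, i.e. α^2 + 36α + 324 = -694, so α^2 + 36α + 1018 = 0. The discriminant of x^2 + 36x + 1018 is (36)^2 - 4·(1018) = 1296 - 4072 = -2776, and 4·(-694) is not a perfect square in Q since -694 is squarefree and ≠ 1. Hence x^2 + 36x + 1018 is irreducible over Q and is the minimal polynomial of α.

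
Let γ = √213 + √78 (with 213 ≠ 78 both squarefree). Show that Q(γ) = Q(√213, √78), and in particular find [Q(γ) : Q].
[Q(γ) : Q] = 4 (equivalently, Q(γ) = Q(√213, √78))

Obviously Q(γ) ⊆ Q(√213, √78), and [Q(√213, √78):Q] = 4 (since 213, 78 are distinct squarefree integers > 1 with 16614 not a perfect square). To show equality we compute the minimal polynomial of γ. From γ = √213 + √78: γ^2 = 213 + 2√(16614) + 78 = 291 + 2√(16614), so γ^2 - 291 = 2√(16614); squaring, (γ^2 - 291)^2 = 4·16614, i.e. γ^4 - 582γ^2 + 84681 - 66456 = 0, i.e. γ^4 - 582γ^2 + 18225 = 0. So γ is a root of x^4 - 582x^2 + 18225. This polynomial is irreducible over Q: it has no rational root (each ±√213 ± √78 is irrational), and any factorization into two quadratics over Q would force √(16614) ∈ Q (pairing opposite roots) or √213, √78 ∈ Q (other pairings), all impossible. Hence [Q(γ):Q] = 4 = [Q(√213, √78):Q], so Q(γ) = Q(√213, √78).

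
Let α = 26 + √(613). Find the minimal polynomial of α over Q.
m_α(x) = x^2 - 52x + 63

From α - 26 = √(613), squaring gives (α - 26)^2 = 613, i.e. α^2 - 52α + 676 = 613, so α^2 - 52α + 63 = 0. The discriminant of x^2 - 52x + 63 is (-52)^2 - 4·(63) = 2704 - 252 = 2452, and 4·(613) is not a perfect square in Q since 613 is squarefree and ≠ 1. Hence x^2 - 52x + 63 is irreducible over Q and is the minimal polynomial of α.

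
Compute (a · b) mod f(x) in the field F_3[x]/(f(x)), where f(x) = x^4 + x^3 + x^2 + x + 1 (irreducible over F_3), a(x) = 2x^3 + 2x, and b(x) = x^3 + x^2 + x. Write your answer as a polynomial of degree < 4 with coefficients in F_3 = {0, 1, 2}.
a · b ≡ x^3 + x^2 + x + 1 (mod f(x))

Multiply in F_3[x]: a(x)·b(x) = (2x^3 + 2x)·(x^3 + x^2 + x) = 2x^6 + 2x^5 + x^4 + 2x^3 + 2x^2. This has degree ≥ 4, so divide by f(x) over F_3: 2x^6 + 2x^5 + x^4 + 2x^3 + 2x^2 = (2x^2 + 2)·(x^4 + x^3 + x^2 + x + 1) + (x^3 + x^2 + x + 1). Hence a·b ≡ x^3 + x^2 + x + 1 (mod f). (F_3[x]/(f) is a field with 3^4 = 81 elements since f is irreducible of degree 4.)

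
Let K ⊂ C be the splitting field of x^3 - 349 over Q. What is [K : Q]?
[K : Q] = 6

The roots of x^3 - 349 are ∛349, ω∛349, ω^2∛349 where ω = e^(2πi/3) is a primitive cube root of unity, so K = Q(∛349, ω). Now [Q(∛349):Q] = 3 (since 349 is not a perfect cube, x^3 - 349 is irreducible) and [Q(ω):Q] = 2. Both 2 and 3 divide [K:Q], and [K:Q] ≤ 3·2 = 6, so [K:Q] = 6. (Equivalently: Q(∛349) ⊂ R but ω ∉ R, so [K : Q(∛349)] = 2.)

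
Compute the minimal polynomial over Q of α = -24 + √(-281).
m_α(x) = x^2 + 48x + 857

From α + 24 = √(-281), squaring gives (α + 24)^2 = -281, i.e. α^2 + 48α + 576 = -281, so α^2 + 48α + 857 = 0. The discriminant of x^2 + 48x + 857 is (48)^2 - 4·(857) = 2304 - 3428 = -1124, and 4·(-281) is not a perfect square in Q since -281 is squarefree and ≠ 1. Hence x^2 + 48x + 857 is irreducible over Q and is the minimal polynomial of α.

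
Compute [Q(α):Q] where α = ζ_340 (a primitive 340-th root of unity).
[Q(α):Q] = 128

The minimal polynomial of ζ_340 over Q is the 340-th cyclotomic polynomial Φ_340(x), which is irreducible over Q and has degree φ(340) = 128. Hence [Q(α):Q] = φ(340) = 128.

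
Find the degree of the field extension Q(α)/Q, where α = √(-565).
[Q(α):Q] = 2

[Q(α):Q] equals the degree of the minimal polynomial of α. Here α^2 = -565 and x^2 + 565 is irreducible (d = -565 is squarefree, ≠ 1, hence not a square), so deg(m_α) = 2. Thus [Q(α):Q] = 2.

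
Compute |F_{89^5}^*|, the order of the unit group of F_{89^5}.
|F_{89^5}^*| = 5584059448

F_{89^5} has 89^5 = 5584059449 elements; its multiplicative group consists of all nonzero elements, so |F_{89^5}^*| = 5584059449 - 1 = 5584059448. (It is cyclic since any finite subgroup of the multiplicative group of a field is cyclic.)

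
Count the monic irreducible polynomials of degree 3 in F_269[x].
There are 6488280 monic irreducible polynomials of degree 3 over F_269

Each element of F_{269^3} that lies in no proper subfield is a root of exactly one monic irreducible of degree 3 over F_269, and each such polynomial has 3 distinct roots in F_{269^3}. By Möbius inversion the count is N_269(3) = (1/3) Σ_{d|3} μ(3/d) · 269^d = (1/3)(μ(3)·269^1 + μ(1)·269^3) = 19464840/3 = 6488280.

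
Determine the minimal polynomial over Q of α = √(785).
m_α(x) = x^2 - 785

α satisfies α^2 - 785 = 0, so x^2 - 785 annihilates α. Since d = 785 is squarefree and ≠ 1, it is not a perfect square in Q, so x^2 - 785 has no rational root and is therefore irreducible over Q (a degree-2 polynomial over a field is irreducible iff it has no root). Hence m_α(x) = x^2 - 785.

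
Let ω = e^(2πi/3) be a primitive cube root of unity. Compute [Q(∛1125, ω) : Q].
[Q(∛1125, ω) : Q] = 6

[Q(∛1125):Q] = 3 (min poly x^3 - 1125, irreducible since 1125 is not a perfect cube). [Q(ω):Q] = 2 (min poly x^2 + x + 1). Since Q(∛1125) ⊂ R and ω ∉ R, we have ω ∉ Q(∛1125), so x^2 + x + 1 remains irreducible over Q(∛1125) and [Q(∛1125, ω) : Q(∛1125)] = 2. By the tower law, [Q(∛1125, ω) : Q] = 3 · 2 = 6. (In fact Q(∛1125, ω) is the splitting field of x^3 - 1125 over Q.)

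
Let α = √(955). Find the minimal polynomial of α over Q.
m_α(x) = x^2 - 955

α satisfies α^2 - 955 = 0, so x^2 - 955 annihilates α. Since d = 955 is squarefree and ≠ 1, it is not a perfect square in Q, so x^2 - 955 has no rational root and is therefore irreducible over Q (a degree-2 polynomial over a field is irreducible iff it has no root). Hence m_α(x) = x^2 - 955.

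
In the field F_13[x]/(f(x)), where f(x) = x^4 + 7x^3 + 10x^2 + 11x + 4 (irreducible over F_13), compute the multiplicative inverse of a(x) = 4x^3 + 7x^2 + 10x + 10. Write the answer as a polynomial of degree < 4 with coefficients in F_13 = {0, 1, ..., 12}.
a(x)^(-1) ≡ 5x^3 + x + 3 (mod f(x))

Since f is irreducible over F_13, F_13[x]/(f) is a field and a(x) ≠ 0 has an inverse. Apply the extended Euclidean algorithm to f(x) and a(x) in F_13[x]: f(x) = (10x + 7)·a(x) + (4x^2 + 10x + 12);  a(x) = (x + 9)·(4x^2 + 10x + 12) + (12x + 6);  (4x^2 + 10x + 12) = (9x + 5)·(12x + 6) + (8). The last nonzero remainder is the constant 8 = gcd(f, a) in F_13. Back-substituting through the division chain expresses 8 = s(x)·a(x) + t(x)·f(x) with s(x) ≡ x^3 + 8x + 11 (mod f), so (x^3 + 8x + 11)·a(x) ≡ 8 (mod f). Multiplying by 8^(-1) ≡ 5 in F_13 gives a(x)^(-1) ≡ 5·(x^3 + 8x + 11) ≡ 5x^3 + x + 3 (mod f). Check: (4x^3 + 7x^2 + 10x + 10)·(5x^3 + x + 3) = 7x^6 + 9x^5 + 2x^4 + 4x^3 + 5x^2 + x + 4 ≡ 1 (mod x^4 + 7x^3 + 10x^2 + 11x + 4).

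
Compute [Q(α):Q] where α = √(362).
[Q(α):Q] = 2

[Q(α):Q] equals the degree of the minimal polynomial of α. Here α^2 = 362 and x^2 - 362 is irreducible (d = 362 is squarefree, ≠ 1, hence not a square), so deg(m_α) = 2. Thus [Q(α):Q] = 2.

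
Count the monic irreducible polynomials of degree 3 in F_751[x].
There are 141188000 monic irreducible polynomials of degree 3 over F_751

Each element of F_{751^3} that lies in no proper subfield is a root of exactly one monic irreducible of degree 3 over F_751, and each such polynomial has 3 distinct roots in F_{751^3}. By Möbius inversion the count is N_751(3) = (1/3) Σ_{d|3} μ(3/d) · 751^d = (1/3)(μ(3)·751^1 + μ(1)·751^3) = 423564000/3 = 141188000.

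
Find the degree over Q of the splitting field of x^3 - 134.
[K : Q] = 6

The roots of x^3 - 134 are ∛134, ω∛134, ω^2∛134 where ω = e^(2πi/3) is a primitive cube root of unity, so K = Q(∛134, ω). Now [Q(∛134):Q] = 3 (since 134 is not a perfect cube, x^3 - 134 is irreducible) and [Q(ω):Q] = 2. Both 2 and 3 divide [K:Q], and [K:Q] ≤ 3·2 = 6, so [K:Q] = 6. (Equivalently: Q(∛134) ⊂ R but ω ∉ R, so [K : Q(∛134)] = 2.)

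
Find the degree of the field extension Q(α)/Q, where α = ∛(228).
[Q(α):Q] = 3

The minimal polynomial of α is x^3 - 228, irreducible over Q since 228 is not a perfect cube (so x^3 - 228 has no rational root). Hence [Q(α):Q] = deg(m_α) = 3.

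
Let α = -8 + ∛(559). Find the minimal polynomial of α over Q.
m_α(x) = x^3 + 24x^2 + 192x - 47

Set β = α + 8 = ∛(559), so β^3 = 559. Then (α + 8)^3 - 559 = 0, i.e. α is a root of g(x) = (x + 8)^3 - 559 = x^3 + 24x^2 + 192x - 47. Since g(x) = h(x + 8) where h(x) = x^3 - 559, and h is irreducible over Q (because 559 is not a perfect cube, so h has no rational root, and a monic cubic with no rational root is irreducible), g is also irreducible (irreducibility is preserved under the substitution x → x + 8). Hence m_α(x) = x^3 + 24x^2 + 192x - 47.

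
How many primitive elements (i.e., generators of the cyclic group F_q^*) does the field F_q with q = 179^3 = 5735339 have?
There are φ(5735338) = 2429856 primitive elements

F_q^* is cyclic of order q - 1 = 5735338. A cyclic group of order m has exactly φ(m) generators. Here m = 5735338 = 2 · 7 · 89 · 4603, so the number of primitive elements is φ(5735338) = 2429856.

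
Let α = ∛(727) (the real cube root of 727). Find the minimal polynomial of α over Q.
m_α(x) = x^3 - 727

α satisfies α^3 = 727, so x^3 - 727 annihilates α. By the rational root test, a rational root p/q (in lowest terms) of x^3 - 727 would satisfy p^3 = 727 q^3, forcing q = 1 and p^3 = 727; but 727 is not a perfect cube, contradiction. A monic cubic over Q with no rational root is irreducible (any nontrivial factorization would include a linear factor). Hence x^3 - 727 is the minimal polynomial of α, and in particular [Q(α):Q] = 3.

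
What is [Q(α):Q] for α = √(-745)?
[Q(α):Q] = 2

[Q(α):Q] equals the degree of the minimal polynomial of α. Here α^2 = -745 and x^2 + 745 is irreducible (d = -745 is squarefree, ≠ 1, hence not a square), so deg(m_α) = 2. Thus [Q(α):Q] = 2.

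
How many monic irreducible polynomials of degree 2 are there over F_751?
There are 281625 monic irreducible polynomials of degree 2 over F_751

Each element of F_{751^2} that lies in no proper subfield is a root of exactly one monic irreducible of degree 2 over F_751, and each such polynomial has 2 distinct roots in F_{751^2}. By Möbius inversion the count is N_751(2) = (1/2) Σ_{d|2} μ(2/d) · 751^d = (1/2)(μ(2)·751^1 + μ(1)·751^2) = 563250/2 = 281625.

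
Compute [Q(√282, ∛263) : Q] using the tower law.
[Q(√282, ∛263) : Q] = 6

Let L = Q(√282, ∛263). Since Q(√282) ⊂ L and [Q(√282):Q] = 2, the tower law gives 2 | [L:Q]. Likewise Q(∛263) ⊂ L with [Q(∛263):Q] = 3 (because 263 is not a perfect cube), so 3 | [L:Q]. As gcd(2,3) = 1, [L:Q] is divisible by 6. Conversely L is generated over Q by √282 and ∛263, so [L:Q] ≤ 2·3 = 6. Therefore [Q(√282, ∛263) : Q] = 6.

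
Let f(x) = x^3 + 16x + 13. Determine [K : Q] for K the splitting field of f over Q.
[K : Q] = 6

By the rational root test, any rational root of the monic integer polynomial f(x) = x^3 + 16x + 13 must be an integer dividing the constant term 13, i.e. one of ±{1, 13}. Evaluating: f(1) = 30, f(-1) = -4, f(13) = 2418, f(-13) = -2392; none is 0, so f has no rational root and is therefore irreducible over Q (a cubic with no linear factor over a field is irreducible). For an irreducible cubic, the Galois group is A_3 or S_3 according as the discriminant disc(f) = -4a^3 - 27b^2 = -4·(16)^3 - 27·(13)^2 = -20947 is or is not a square in Q. Here disc(f) = -20947 is not a perfect square in Q, so the Galois group of f over Q is not contained in A_3 and must be all of S_3. The splitting field has degree |S_3| = 6 over Q, so [K : Q] = 6.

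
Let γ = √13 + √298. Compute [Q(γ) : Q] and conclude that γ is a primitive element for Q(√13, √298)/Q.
[Q(γ) : Q] = 4 (equivalently, Q(γ) = Q(√13, √298))

Obviously Q(γ) ⊆ Q(√13, √298), and [Q(√13, √298):Q] = 4 (since 13, 298 are distinct squarefree integers > 1 with 3874 not a perfect square). To show equality we compute the minimal polynomial of γ. From γ = √13 + √298: γ^2 = 13 + 2√(3874) + 298 = 311 + 2√(3874), so γ^2 - 311 = 2√(3874); squaring, (γ^2 - 311)^2 = 4·3874, i.e. γ^4 - 622γ^2 + 96721 - 15496 = 0, i.e. γ^4 - 622γ^2 + 81225 = 0. So γ is a root of x^4 - 622x^2 + 81225. This polynomial is irreducible over Q: it has no rational root (each ±√13 ± √298 is irrational), and any factorization into two quadratics over Q would force √(3874) ∈ Q (pairing opposite roots) or √13, √298 ∈ Q (other pairings), all impossible. Hence [Q(γ):Q] = 4 = [Q(√13, √298):Q], so Q(γ) = Q(√13, √298).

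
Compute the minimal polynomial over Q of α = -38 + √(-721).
m_α(x) = x^2 + 76x + 2165

From α + 38 = √(-721), squaring gives (α + 38)^2 = -721, i.e. α^2 + 76α + 1444 = -721, so α^2 + 76α + 2165 = 0. The discriminant of x^2 + 76x + 2165 is (76)^2 - 4·(2165) = 5776 - 8660 = -2884, and 4·(-721) is not a perfect square in Q since -721 is squarefree and ≠ 1. Hence x^2 + 76x + 2165 is irreducible over Q and is the minimal polynomial of α.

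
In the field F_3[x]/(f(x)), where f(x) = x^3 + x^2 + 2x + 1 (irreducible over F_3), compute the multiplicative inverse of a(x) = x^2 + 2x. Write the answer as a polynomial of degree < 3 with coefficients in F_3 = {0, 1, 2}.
a(x)^(-1) ≡ 2x^2 (mod f(x))

Since f is irreducible over F_3, F_3[x]/(f) is a field and a(x) ≠ 0 has an inverse. Apply the extended Euclidean algorithm to f(x) and a(x) in F_3[x]: f(x) = (x + 2)·a(x) + (x + 1);  a(x) = (x + 1)·(x + 1) + (2). The last nonzero remainder is the constant 2 = gcd(f, a) in F_3. Back-substituting through the division chain expresses 2 = s(x)·a(x) + t(x)·f(x) with s(x) ≡ x^2 (mod f), so (x^2)·a(x) ≡ 2 (mod f). Multiplying by 2^(-1) ≡ 2 in F_3 gives a(x)^(-1) ≡ 2·(x^2) ≡ 2x^2 (mod f). Check: (x^2 + 2x)·(2x^2) = 2x^4 + x^3 ≡ 1 (mod x^3 + x^2 + 2x + 1).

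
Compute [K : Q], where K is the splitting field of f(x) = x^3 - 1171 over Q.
[K : Q] = 6

The roots of x^3 - 1171 are ∛1171, ω∛1171, ω^2∛1171 where ω = e^(2πi/3) is a primitive cube root of unity, so K = Q(∛1171, ω). Now [Q(∛1171):Q] = 3 (since 1171 is not a perfect cube, x^3 - 1171 is irreducible) and [Q(ω):Q] = 2. Both 2 and 3 divide [K:Q], and [K:Q] ≤ 3·2 = 6, so [K:Q] = 6. (Equivalently: Q(∛1171) ⊂ R but ω ∉ R, so [K : Q(∛1171)] = 2.)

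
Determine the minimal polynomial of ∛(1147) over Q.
m_α(x) = x^3 - 1147

α satisfies α^3 = 1147, so x^3 - 1147 annihilates α. By the rational root test, a rational root p/q (in lowest terms) of x^3 - 1147 would satisfy p^3 = 1147 q^3, forcing q = 1 and p^3 = 1147; but 1147 is not a perfect cube, contradiction. A monic cubic over Q with no rational root is irreducible (any nontrivial factorization would include a linear factor). Hence x^3 - 1147 is the minimal polynomial of α, and in particular [Q(α):Q] = 3.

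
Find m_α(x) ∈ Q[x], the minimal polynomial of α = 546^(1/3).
m_α(x) = x^3 - 546

α satisfies α^3 = 546, so x^3 - 546 annihilates α. By the rational root test, a rational root p/q (in lowest terms) of x^3 - 546 would satisfy p^3 = 546 q^3, forcing q = 1 and p^3 = 546; but 546 is not a perfect cube, contradiction. A monic cubic over Q with no rational root is irreducible (any nontrivial factorization would include a linear factor). Hence x^3 - 546 is the minimal polynomial of α, and in particular [Q(α):Q] = 3.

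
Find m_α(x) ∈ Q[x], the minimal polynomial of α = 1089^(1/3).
m_α(x) = x^3 - 1089

α satisfies α^3 = 1089, so x^3 - 1089 annihilates α. By the rational root test, a rational root p/q (in lowest terms) of x^3 - 1089 would satisfy p^3 = 1089 q^3, forcing q = 1 and p^3 = 1089; but 1089 is not a perfect cube, contradiction. A monic cubic over Q with no rational root is irreducible (any nontrivial factorization would include a linear factor). Hence x^3 - 1089 is the minimal polynomial of α, and in particular [Q(α):Q] = 3.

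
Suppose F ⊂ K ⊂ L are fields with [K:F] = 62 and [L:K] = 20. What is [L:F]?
[L:F] = 1240

The tower law says that for any tower of field extensions F ⊂ K ⊂ L with finite degrees, [L:F] = [L:K] · [K:F]. Here this gives [L:F] = 20 · 62 = 1240.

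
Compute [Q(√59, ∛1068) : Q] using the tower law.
[Q(√59, ∛1068) : Q] = 6

Let L = Q(√59, ∛1068). Since Q(√59) ⊂ L and [Q(√59):Q] = 2, the tower law gives 2 | [L:Q]. Likewise Q(∛1068) ⊂ L with [Q(∛1068):Q] = 3 (because 1068 is not a perfect cube), so 3 | [L:Q]. As gcd(2,3) = 1, [L:Q] is divisible by 6. Conversely L is generated over Q by √59 and ∛1068, so [L:Q] ≤ 2·3 = 6. Therefore [Q(√59, ∛1068) : Q] = 6.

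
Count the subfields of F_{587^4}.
F_{587^4} has 3 subfields

The subfields of F_{p^n} are exactly the fields F_{p^d} for d | n (each is the fixed field of the unique index-d subgroup of Gal(F_{p^n}/F_p) ≅ Z/nZ). The divisors of n = 4 are {1, 2, 4}, giving 3 subfields: F_{587^1}, F_{587^2}, F_{587^4}.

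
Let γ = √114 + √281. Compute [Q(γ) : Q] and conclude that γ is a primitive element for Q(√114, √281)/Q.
[Q(γ) : Q] = 4 (equivalently, Q(γ) = Q(√114, √281))

Obviously Q(γ) ⊆ Q(√114, √281), and [Q(√114, √281):Q] = 4 (since 114, 281 are distinct squarefree integers > 1 with 32034 not a perfect square). To show equality we compute the minimal polynomial of γ. From γ = √114 + √281: γ^2 = 114 + 2√(32034) + 281 = 395 + 2√(32034), so γ^2 - 395 = 2√(32034); squaring, (γ^2 - 395)^2 = 4·32034, i.e. γ^4 - 790γ^2 + 156025 - 128136 = 0, i.e. γ^4 - 790γ^2 + 27889 = 0. So γ is a root of x^4 - 790x^2 + 27889. This polynomial is irreducible over Q: it has no rational root (each ±√114 ± √281 is irrational), and any factorization into two quadratics over Q would force √(32034) ∈ Q (pairing opposite roots) or √114, √281 ∈ Q (other pairings), all impossible. Hence [Q(γ):Q] = 4 = [Q(√114, √281):Q], so Q(γ) = Q(√114, √281).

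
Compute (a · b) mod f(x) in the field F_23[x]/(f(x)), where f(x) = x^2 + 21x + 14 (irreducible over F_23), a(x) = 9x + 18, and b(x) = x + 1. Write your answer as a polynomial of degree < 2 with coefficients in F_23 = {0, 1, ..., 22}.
a · b ≡ 22x + 7 (mod f(x))

Multiply in F_23[x]: a(x)·b(x) = (9x + 18)·(x + 1) = 9x^2 + 4x + 18. This has degree ≥ 2, so divide by f(x) over F_23: 9x^2 + 4x + 18 = (9)·(x^2 + 21x + 14) + (22x + 7). Hence a·b ≡ 22x + 7 (mod f). (F_23[x]/(f) is a field with 23^2 = 529 elements since f is irreducible of degree 2.)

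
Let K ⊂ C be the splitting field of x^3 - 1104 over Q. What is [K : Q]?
[K : Q] = 6

The roots of x^3 - 1104 are ∛1104, ω∛1104, ω^2∛1104 where ω = e^(2πi/3) is a primitive cube root of unity, so K = Q(∛1104, ω). Now [Q(∛1104):Q] = 3 (since 1104 is not a perfect cube, x^3 - 1104 is irreducible) and [Q(ω):Q] = 2. Both 2 and 3 divide [K:Q], and [K:Q] ≤ 3·2 = 6, so [K:Q] = 6. (Equivalently: Q(∛1104) ⊂ R but ω ∉ R, so [K : Q(∛1104)] = 2.)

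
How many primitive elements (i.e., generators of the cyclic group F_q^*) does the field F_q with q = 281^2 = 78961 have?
There are φ(78960) = 17664 primitive elements

F_q^* is cyclic of order q - 1 = 78960. A cyclic group of order m has exactly φ(m) generators. Here m = 78960 = 2^4 · 3 · 5 · 7 · 47, so the number of primitive elements is φ(78960) = 17664.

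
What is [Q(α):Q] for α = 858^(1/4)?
[Q(α):Q] = 4

α is a root of x^4 - 858. By Eisenstein's criterion at the prime p = 2 (which divides the constant term 858 but p^2 = 4 does not, since 858 is squarefree), x^4 - 858 is irreducible over Q. Hence [Q(α):Q] = 4.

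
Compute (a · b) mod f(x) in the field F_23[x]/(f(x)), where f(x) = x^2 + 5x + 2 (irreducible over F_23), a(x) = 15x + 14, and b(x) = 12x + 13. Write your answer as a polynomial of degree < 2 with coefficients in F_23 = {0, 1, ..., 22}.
a · b ≡ 15x + 6 (mod f(x))

Multiply in F_23[x]: a(x)·b(x) = (15x + 14)·(12x + 13) = 19x^2 + 18x + 21. This has degree ≥ 2, so divide by f(x) over F_23: 19x^2 + 18x + 21 = (19)·(x^2 + 5x + 2) + (15x + 6). Hence a·b ≡ 15x + 6 (mod f). (F_23[x]/(f) is a field with 23^2 = 529 elements since f is irreducible of degree 2.)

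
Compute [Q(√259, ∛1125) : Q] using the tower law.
[Q(√259, ∛1125) : Q] = 6

Let L = Q(√259, ∛1125). Since Q(√259) ⊂ L and [Q(√259):Q] = 2, the tower law gives 2 | [L:Q]. Likewise Q(∛1125) ⊂ L with [Q(∛1125):Q] = 3 (because 1125 is not a perfect cube), so 3 | [L:Q]. As gcd(2,3) = 1, [L:Q] is divisible by 6. Conversely L is generated over Q by √259 and ∛1125, so [L:Q] ≤ 2·3 = 6. Therefore [Q(√259, ∛1125) : Q] = 6.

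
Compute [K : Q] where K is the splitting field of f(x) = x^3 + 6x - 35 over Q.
[K : Q] = 6

By the rational root test, any rational root of the monic integer polynomial f(x) = x^3 + 6x - 35 must be an integer dividing the constant term -35, i.e. one of ±{1, 5, 7, 35}. Evaluating: f(1) = -28, f(-1) = -42, f(5) = 120, f(-5) = -190, f(7) = 350, f(-7) = -420, f(35) = 43050, f(-35) = -43120; none is 0, so f has no rational root and is therefore irreducible over Q (a cubic with no linear factor over a field is irreducible). For an irreducible cubic, the Galois group is A_3 or S_3 according as the discriminant disc(f) = -4a^3 - 27b^2 = -4·(6)^3 - 27·(-35)^2 = -33939 is or is not a square in Q. Here disc(f) = -33939 is not a perfect square in Q, so the Galois group of f over Q is not contained in A_3 and must be all of S_3. The splitting field has degree |S_3| = 6 over Q, so [K : Q] = 6.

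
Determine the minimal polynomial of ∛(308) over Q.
m_α(x) = x^3 - 308

α satisfies α^3 = 308, so x^3 - 308 annihilates α. By the rational root test, a rational root p/q (in lowest terms) of x^3 - 308 would satisfy p^3 = 308 q^3, forcing q = 1 and p^3 = 308; but 308 is not a perfect cube, contradiction. A monic cubic over Q with no rational root is irreducible (any nontrivial factorization would include a linear factor). Hence x^3 - 308 is the minimal polynomial of α, and in particular [Q(α):Q] = 3.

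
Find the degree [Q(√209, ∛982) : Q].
[Q(√209, ∛982) : Q] = 6

Let L = Q(√209, ∛982). Since Q(√209) ⊂ L and [Q(√209):Q] = 2, the tower law gives 2 | [L:Q]. Likewise Q(∛982) ⊂ L with [Q(∛982):Q] = 3 (because 982 is not a perfect cube), so 3 | [L:Q]. As gcd(2,3) = 1, [L:Q] is divisible by 6. Conversely L is generated over Q by √209 and ∛982, so [L:Q] ≤ 2·3 = 6. Therefore [Q(√209, ∛982) : Q] = 6.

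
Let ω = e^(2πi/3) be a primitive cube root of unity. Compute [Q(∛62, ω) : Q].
[Q(∛62, ω) : Q] = 6

[Q(∛62):Q] = 3 (min poly x^3 - 62, irreducible since 62 is not a perfect cube). [Q(ω):Q] = 2 (min poly x^2 + x + 1). Since Q(∛62) ⊂ R and ω ∉ R, we have ω ∉ Q(∛62), so x^2 + x + 1 remains irreducible over Q(∛62) and [Q(∛62, ω) : Q(∛62)] = 2. By the tower law, [Q(∛62, ω) : Q] = 3 · 2 = 6. (In fact Q(∛62, ω) is the splitting field of x^3 - 62 over Q.)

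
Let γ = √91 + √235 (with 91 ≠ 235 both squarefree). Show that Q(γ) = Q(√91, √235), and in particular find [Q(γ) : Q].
[Q(γ) : Q] = 4 (equivalently, Q(γ) = Q(√91, √235))

Obviously Q(γ) ⊆ Q(√91, √235), and [Q(√91, √235):Q] = 4 (since 91, 235 are distinct squarefree integers > 1 with 21385 not a perfect square). To show equality we compute the minimal polynomial of γ. From γ = √91 + √235: γ^2 = 91 + 2√(21385) + 235 = 326 + 2√(21385), so γ^2 - 326 = 2√(21385); squaring, (γ^2 - 326)^2 = 4·21385, i.e. γ^4 - 652γ^2 + 106276 - 85540 = 0, i.e. γ^4 - 652γ^2 + 20736 = 0. So γ is a root of x^4 - 652x^2 + 20736. This polynomial is irreducible over Q: it has no rational root (each ±√91 ± √235 is irrational), and any factorization into two quadratics over Q would force √(21385) ∈ Q (pairing opposite roots) or √91, √235 ∈ Q (other pairings), all impossible. Hence [Q(γ):Q] = 4 = [Q(√91, √235):Q], so Q(γ) = Q(√91, √235).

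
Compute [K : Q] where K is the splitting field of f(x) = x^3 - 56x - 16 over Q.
[K : Q] = 6

By the rational root test, any rational root of the monic integer polynomial f(x) = x^3 - 56x - 16 must be an integer dividing the constant term -16, i.e. one of ±{1, 2, 4, 8, 16}. Evaluating: f(1) = -71, f(-1) = 39, f(2) = -120, f(-2) = 88, f(4) = -176, f(-4) = 144, f(8) = 48, f(-8) = -80, f(16) = 3184, f(-16) = -3216; none is 0, so f has no rational root and is therefore irreducible over Q (a cubic with no linear factor over a field is irreducible). For an irreducible cubic, the Galois group is A_3 or S_3 according as the discriminant disc(f) = -4a^3 - 27b^2 = -4·(-56)^3 - 27·(-16)^2 = 695552 is or is not a square in Q. Here disc(f) = 695552 is not a perfect square in Q, so the Galois group of f over Q is not contained in A_3 and must be all of S_3. The splitting field has degree |S_3| = 6 over Q, so [K : Q] = 6.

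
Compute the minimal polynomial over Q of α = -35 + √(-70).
m_α(x) = x^2 + 70x + 1295

From α + 35 = √(-70), squaring gives (α + 35)^2 = -70, i.e. α^2 + 70α + 1225 = -70, so α^2 + 70α + 1295 = 0. The discriminant of x^2 + 70x + 1295 is (70)^2 - 4·(1295) = 4900 - 5180 = -280, and 4·(-70) is not a perfect square in Q since -70 is squarefree and ≠ 1. Hence x^2 + 70x + 1295 is irreducible over Q and is the minimal polynomial of α.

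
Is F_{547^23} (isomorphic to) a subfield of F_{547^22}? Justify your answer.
No: F_{547^23} is not a subfield of F_{547^22}

F_{p^m} embeds in F_{p^n} iff m | n. Here 23 ∤ 22 (since 22 = 0·23 + 22 with remainder 22 ≠ 0), so F_{547^23} is not a subfield of F_{547^22}. Equivalently: if it were, the tower law would give 23 = [F_{547^23}:F_547] dividing [F_{547^22}:F_547] = 22, contradiction.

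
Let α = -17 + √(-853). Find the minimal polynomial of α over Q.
m_α(x) = x^2 + 34x + 1142

From α + 17 = √(-853), squaring gives (α + 17)^2 = -853, i.e. α^2 + 34α + 289 = -853, so α^2 + 34α + 1142 = 0. The discriminant of x^2 + 34x + 1142 is (34)^2 - 4·(1142) = 1156 - 4568 = -3412, and 4·(-853) is not a perfect square in Q since -853 is squarefree and ≠ 1. Hence x^2 + 34x + 1142 is irreducible over Q and is the minimal polynomial of α.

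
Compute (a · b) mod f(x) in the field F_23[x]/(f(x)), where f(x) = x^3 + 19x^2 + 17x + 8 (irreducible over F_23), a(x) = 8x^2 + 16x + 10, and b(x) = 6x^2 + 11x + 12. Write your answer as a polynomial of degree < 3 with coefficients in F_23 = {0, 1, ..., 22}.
a · b ≡ 8x^2 + 12x + 10 (mod f(x))

Multiply in F_23[x]: a(x)·b(x) = (8x^2 + 16x + 10)·(6x^2 + 11x + 12) = 2x^4 + 10x^2 + 3x + 5. This has degree ≥ 3, so divide by f(x) over F_23: 2x^4 + 10x^2 + 3x + 5 = (2x + 8)·(x^3 + 19x^2 + 17x + 8) + (8x^2 + 12x + 10). Hence a·b ≡ 8x^2 + 12x + 10 (mod f). (F_23[x]/(f) is a field with 23^3 = 12167 elements since f is irreducible of degree 3.)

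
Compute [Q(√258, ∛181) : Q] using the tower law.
[Q(√258, ∛181) : Q] = 6

Let L = Q(√258, ∛181). Since Q(√258) ⊂ L and [Q(√258):Q] = 2, the tower law gives 2 | [L:Q]. Likewise Q(∛181) ⊂ L with [Q(∛181):Q] = 3 (because 181 is not a perfect cube), so 3 | [L:Q]. As gcd(2,3) = 1, [L:Q] is divisible by 6. Conversely L is generated over Q by √258 and ∛181, so [L:Q] ≤ 2·3 = 6. Therefore [Q(√258, ∛181) : Q] = 6.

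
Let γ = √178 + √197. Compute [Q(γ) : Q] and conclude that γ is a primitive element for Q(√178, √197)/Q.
[Q(γ) : Q] = 4 (equivalently, Q(γ) = Q(√178, √197))

Obviously Q(γ) ⊆ Q(√178, √197), and [Q(√178, √197):Q] = 4 (since 178, 197 are distinct squarefree integers > 1 with 35066 not a perfect square). To show equality we compute the minimal polynomial of γ. From γ = √178 + √197: γ^2 = 178 + 2√(35066) + 197 = 375 + 2√(35066), so γ^2 - 375 = 2√(35066); squaring, (γ^2 - 375)^2 = 4·35066, i.e. γ^4 - 750γ^2 + 140625 - 140264 = 0, i.e. γ^4 - 750γ^2 + 361 = 0. So γ is a root of x^4 - 750x^2 + 361. This polynomial is irreducible over Q: it has no rational root (each ±√178 ± √197 is irrational), and any factorization into two quadratics over Q would force √(35066) ∈ Q (pairing opposite roots) or √178, √197 ∈ Q (other pairings), all impossible. Hence [Q(γ):Q] = 4 = [Q(√178, √197):Q], so Q(γ) = Q(√178, √197).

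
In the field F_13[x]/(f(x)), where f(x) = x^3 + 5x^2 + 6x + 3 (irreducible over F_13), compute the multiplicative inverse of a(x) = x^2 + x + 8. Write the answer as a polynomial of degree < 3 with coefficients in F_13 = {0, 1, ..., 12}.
a(x)^(-1) ≡ 12x^2 + 2x + 4 (mod f(x))

Since f is irreducible over F_13, F_13[x]/(f) is a field and a(x) ≠ 0 has an inverse. Apply the extended Euclidean algorithm to f(x) and a(x) in F_13[x]: f(x) = (x + 4)·a(x) + (7x + 10);  a(x) = (2x + 1)·(7x + 10) + (11). The last nonzero remainder is the constant 11 = gcd(f, a) in F_13. Back-substituting through the division chain expresses 11 = s(x)·a(x) + t(x)·f(x) with s(x) ≡ 2x^2 + 9x + 5 (mod f), so (2x^2 + 9x + 5)·a(x) ≡ 11 (mod f). Multiplying by 11^(-1) ≡ 6 in F_13 gives a(x)^(-1) ≡ 6·(2x^2 + 9x + 5) ≡ 12x^2 + 2x + 4 (mod f). Check: (x^2 + x + 8)·(12x^2 + 2x + 4) = 12x^4 + x^3 + 11x^2 + 7x + 6 ≡ 1 (mod x^3 + 5x^2 + 6x + 3).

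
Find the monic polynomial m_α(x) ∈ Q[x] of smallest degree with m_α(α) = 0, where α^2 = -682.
m_α(x) = x^2 + 682

α satisfies α^2 + 682 = 0, so x^2 + 682 annihilates α. Since d = -682 is squarefree and ≠ 1, it is not a perfect square in Q, so x^2 + 682 has no rational root and is therefore irreducible over Q (a degree-2 polynomial over a field is irreducible iff it has no root). Hence m_α(x) = x^2 + 682.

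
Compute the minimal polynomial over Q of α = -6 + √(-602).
m_α(x) = x^2 + 12x + 638

From α + 6 = √(-602), squaring gives (α + 6)^2 = -602, i.e. α^2 + 12α + 36 = -602, so α^2 + 12α + 638 = 0. The discriminant of x^2 + 12x + 638 is (12)^2 - 4·(638) = 144 - 2552 = -2408, and 4·(-602) is not a perfect square in Q since -602 is squarefree and ≠ 1. Hence x^2 + 12x + 638 is irreducible over Q and is the minimal polynomial of α.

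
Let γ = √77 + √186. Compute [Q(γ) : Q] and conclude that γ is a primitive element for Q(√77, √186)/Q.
[Q(γ) : Q] = 4 (equivalently, Q(γ) = Q(√77, √186))

Obviously Q(γ) ⊆ Q(√77, √186), and [Q(√77, √186):Q] = 4 (since 77, 186 are distinct squarefree integers > 1 with 14322 not a perfect square). To show equality we compute the minimal polynomial of γ. From γ = √77 + √186: γ^2 = 77 + 2√(14322) + 186 = 263 + 2√(14322), so γ^2 - 263 = 2√(14322); squaring, (γ^2 - 263)^2 = 4·14322, i.e. γ^4 - 526γ^2 + 69169 - 57288 = 0, i.e. γ^4 - 526γ^2 + 11881 = 0. So γ is a root of x^4 - 526x^2 + 11881. This polynomial is irreducible over Q: it has no rational root (each ±√77 ± √186 is irrational), and any factorization into two quadratics over Q would force √(14322) ∈ Q (pairing opposite roots) or √77, √186 ∈ Q (other pairings), all impossible. Hence [Q(γ):Q] = 4 = [Q(√77, √186):Q], so Q(γ) = Q(√77, √186).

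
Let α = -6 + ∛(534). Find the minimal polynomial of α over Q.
m_α(x) = x^3 + 18x^2 + 108x - 318

Set β = α + 6 = ∛(534), so β^3 = 534. Then (α + 6)^3 - 534 = 0, i.e. α is a root of g(x) = (x + 6)^3 - 534 = x^3 + 18x^2 + 108x - 318. Since g(x) = h(x + 6) where h(x) = x^3 - 534, and h is irreducible over Q (because 534 is not a perfect cube, so h has no rational root, and a monic cubic with no rational root is irreducible), g is also irreducible (irreducibility is preserved under the substitution x → x + 6). Hence m_α(x) = x^3 + 18x^2 + 108x - 318.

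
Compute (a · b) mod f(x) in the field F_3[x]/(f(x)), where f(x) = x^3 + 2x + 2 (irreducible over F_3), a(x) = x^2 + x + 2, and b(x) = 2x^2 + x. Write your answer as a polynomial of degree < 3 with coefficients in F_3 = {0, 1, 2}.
a · b ≡ x^2 + x (mod f(x))

Multiply in F_3[x]: a(x)·b(x) = (x^2 + x + 2)·(2x^2 + x) = 2x^4 + 2x^2 + 2x. This has degree ≥ 3, so divide by f(x) over F_3: 2x^4 + 2x^2 + 2x = (2x)·(x^3 + 2x + 2) + (x^2 + x). Hence a·b ≡ x^2 + x (mod f). (F_3[x]/(f) is a field with 3^3 = 27 elements since f is irreducible of degree 3.)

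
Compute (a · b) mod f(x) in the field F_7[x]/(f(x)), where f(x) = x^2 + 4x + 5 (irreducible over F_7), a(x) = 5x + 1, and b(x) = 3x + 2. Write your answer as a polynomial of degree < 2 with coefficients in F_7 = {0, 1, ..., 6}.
a · b ≡ 2x + 4 (mod f(x))

Multiply in F_7[x]: a(x)·b(x) = (5x + 1)·(3x + 2) = x^2 + 6x + 2. This has degree ≥ 2, so divide by f(x) over F_7: x^2 + 6x + 2 = (1)·(x^2 + 4x + 5) + (2x + 4). Hence a·b ≡ 2x + 4 (mod f). (F_7[x]/(f) is a field with 7^2 = 49 elements since f is irreducible of degree 2.)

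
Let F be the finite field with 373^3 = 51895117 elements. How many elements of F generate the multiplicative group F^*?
There are φ(51895116) = 13063680 primitive elements

F_q^* is cyclic of order q - 1 = 51895116. A cyclic group of order m has exactly φ(m) generators. Here m = 51895116 = 2^2 · 3^2 · 7^2 · 13 · 31 · 73, so the number of primitive elements is φ(51895116) = 13063680.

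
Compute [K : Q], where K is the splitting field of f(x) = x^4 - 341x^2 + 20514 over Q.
[K : Q] = 4

Solving the quadratic in x^2: x^2 = (341 ± √(341^2 - 4·20514))/2 = (341 ± √34225)/2 = (341 ± 185)/2, giving x^2 = 78 or x^2 = 263. So f(x) = (x^2 - 78)(x^2 - 263) and the roots of f are ±√78, ±√263. Hence the splitting field is K = Q(√78, √263). Since 78 and 263 are distinct squarefree integers > 1, their product 20514 is not a perfect square, so √263 ∉ Q(√78). By the tower law [K:Q] = [Q(√78,√263):Q(√78)] · [Q(√78):Q] = 2 · 2 = 4.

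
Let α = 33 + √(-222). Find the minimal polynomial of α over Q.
m_α(x) = x^2 - 66x + 1311

From α - 33 = √(-222), squaring gives (α - 33)^2 = -222, i.e. α^2 - 66α + 1089 = -222, so α^2 - 66α + 1311 = 0. The discriminant of x^2 - 66x + 1311 is (-66)^2 - 4·(1311) = 4356 - 5244 = -888, and 4·(-222) is not a perfect square in Q since -222 is squarefree and ≠ 1. Hence x^2 - 66x + 1311 is irreducible over Q and is the minimal polynomial of α.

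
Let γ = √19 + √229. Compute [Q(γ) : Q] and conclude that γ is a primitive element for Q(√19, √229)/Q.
[Q(γ) : Q] = 4 (equivalently, Q(γ) = Q(√19, √229))

Obviously Q(γ) ⊆ Q(√19, √229), and [Q(√19, √229):Q] = 4 (since 19, 229 are distinct squarefree integers > 1 with 4351 not a perfect square). To show equality we compute the minimal polynomial of γ. From γ = √19 + √229: γ^2 = 19 + 2√(4351) + 229 = 248 + 2√(4351), so γ^2 - 248 = 2√(4351); squaring, (γ^2 - 248)^2 = 4·4351, i.e. γ^4 - 496γ^2 + 61504 - 17404 = 0, i.e. γ^4 - 496γ^2 + 44100 = 0. So γ is a root of x^4 - 496x^2 + 44100. This polynomial is irreducible over Q: it has no rational root (each ±√19 ± √229 is irrational), and any factorization into two quadratics over Q would force √(4351) ∈ Q (pairing opposite roots) or √19, √229 ∈ Q (other pairings), all impossible. Hence [Q(γ):Q] = 4 = [Q(√19, √229):Q], so Q(γ) = Q(√19, √229).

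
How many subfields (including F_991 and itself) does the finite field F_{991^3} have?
F_{991^3} has 2 subfields

The subfields of F_{p^n} are exactly the fields F_{p^d} for d | n (each is the fixed field of the unique index-d subgroup of Gal(F_{p^n}/F_p) ≅ Z/nZ). The divisors of n = 3 are {1, 3}, giving 2 subfields: F_{991^1}, F_{991^3}.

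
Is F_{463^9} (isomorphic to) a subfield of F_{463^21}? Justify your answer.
No: F_{463^9} is not a subfield of F_{463^21}

F_{p^m} embeds in F_{p^n} iff m | n. Here 9 ∤ 21 (since 21 = 2·9 + 3 with remainder 3 ≠ 0), so F_{463^9} is not a subfield of F_{463^21}. Equivalently: if it were, the tower law would give 9 = [F_{463^9}:F_463] dividing [F_{463^21}:F_463] = 21, contradiction.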